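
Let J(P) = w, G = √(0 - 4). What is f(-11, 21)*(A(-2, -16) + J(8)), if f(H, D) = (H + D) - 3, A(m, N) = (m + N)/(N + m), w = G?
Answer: 7 + 14*I ≈ 7.0 + 14.0*I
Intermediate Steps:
G = 2*I (G = √(-4) = 2*I ≈ 2.0*I)
w = 2*I ≈ 2.0*I
A(m, N) = 1 (A(m, N) = (N + m)/(N + m) = 1)
J(P) = 2*I
f(H, D) = -3 + D + H (f(H, D) = (D + H) - 3 = -3 + D + H)
f(-11, 21)*(A(-2, -16) + J(8)) = (-3 + 21 - 11)*(1 + 2*I) = 7*(1 + 2*I) = 7 + 14*I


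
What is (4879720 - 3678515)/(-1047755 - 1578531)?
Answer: -1201205/2626286 ≈ -0.45738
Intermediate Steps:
(4879720 - 3678515)/(-1047755 - 1578531) = 1201205/(-2626286) = 1201205*(-1/2626286) = -1201205/2626286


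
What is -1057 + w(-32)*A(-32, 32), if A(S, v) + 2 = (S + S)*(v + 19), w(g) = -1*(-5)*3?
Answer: -50047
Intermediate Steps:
w(g) = 15 (w(g) = 5*3 = 15)
A(S, v) = -2 + 2*S*(19 + v) (A(S, v) = -2 + (S + S)*(v + 19) = -2 + (2*S)*(19 + v) = -2 + 2*S*(19 + v))
-1057 + w(-32)*A(-32, 32) = -1057 + 15*(-2 + 38*(-32) + 2*(-32)*32) = -1057 + 15*(-2 - 1216 - 2048) = -1057 + 15*(-3266) = -1057 - 48990 = -50047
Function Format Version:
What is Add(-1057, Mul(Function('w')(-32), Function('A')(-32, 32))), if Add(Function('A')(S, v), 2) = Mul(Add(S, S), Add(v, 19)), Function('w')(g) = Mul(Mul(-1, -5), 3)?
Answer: -50047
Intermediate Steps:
Function('w')(g) = 15 (Function('w')(g) = Mul(5, 3) = 15)
Function('A')(S, v) = Add(-2, Mul(2, S, Add(19, v))) (Function('A')(S, v) = Add(-2, Mul(Add(S, S), Add(v, 19))) = Add(-2, Mul(Mul(2, S), Add(19, v))) = Add(-2, Mul(2, S, Add(19, v))))
Add(-1057, Mul(Function('w')(-32), Function('A')(-32, 32))) = Add(-1057, Mul(15, Add(-2, Mul(38, -32), Mul(2, -32, 32)))) = Add(-1057, Mul(15, Add(-2, -1216, -2048))) = Add(-1057, Mul(15, -3266)) = Add(-1057, -48990) = -50047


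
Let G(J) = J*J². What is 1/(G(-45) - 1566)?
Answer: -1/92691 ≈ -1.0789e-5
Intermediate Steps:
G(J) = J³
1/(G(-45) - 1566) = 1/((-45)³ - 1566) = 1/(-91125 - 1566) = 1/(-92691) = -1/92691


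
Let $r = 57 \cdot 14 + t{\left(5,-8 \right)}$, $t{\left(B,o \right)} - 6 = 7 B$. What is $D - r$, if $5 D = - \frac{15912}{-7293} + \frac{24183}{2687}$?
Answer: $- \frac{46022}{55} \approx -836.76$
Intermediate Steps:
$t{\left(B,o \right)} = 6 + 7 B$
$D = \frac{123}{55}$ ($D = \frac{- \frac{15912}{-7293} + \frac{24183}{2687}}{5} = \frac{\left(-15912\right) \left(- \frac{1}{7293}\right) + 24183 \cdot \frac{1}{2687}}{5} = \frac{\frac{24}{11} + 9}{5} = \frac{1}{5} \cdot \frac{123}{11} = \frac{123}{55} \approx 2.2364$)
$r = 839$ ($r = 57 \cdot 14 + \left(6 + 7 \cdot 5\right) = 798 + \left(6 + 35\right) = 798 + 41 = 839$)
$D - r = \frac{123}{55} - 839 = - \frac{46022}{55}$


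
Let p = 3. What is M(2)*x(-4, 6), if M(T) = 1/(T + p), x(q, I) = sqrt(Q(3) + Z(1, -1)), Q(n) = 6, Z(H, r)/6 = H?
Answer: 2*sqrt(3)/5 ≈ 0.69282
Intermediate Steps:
Z(H, r) = 6*H
x(q, I) = 2*sqrt(3) (x(q, I) = sqrt(6 + 6*1) = sqrt(6 + 6) = sqrt(12) = 2*sqrt(3))
M(T) = 1/(3 + T) (M(T) = 1/(T + 3) = 1/(3 + T))
M(2)*x(-4, 6) = (2*sqrt(3))/(3 + 2) = (2*sqrt(3))/5 = 2*sqrt(3)/5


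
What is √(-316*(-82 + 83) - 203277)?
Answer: I*√203593 ≈ 451.21*I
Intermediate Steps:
√(-316*(-82 + 83) - 203277) = √(-316*1 - 203277) = √(-316 - 203277) = √(-203593) = I*√203593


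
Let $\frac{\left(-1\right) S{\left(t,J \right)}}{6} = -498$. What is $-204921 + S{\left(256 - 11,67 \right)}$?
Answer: $-201933$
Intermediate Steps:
$S{\left(t,J \right)} = 2988$ ($S{\left(t,J \right)} = \left(-6\right) \left(-498\right) = 2988$)
$-204921 + S{\left(256 - 11,67 \right)} = -204921 + 2988 = -201933$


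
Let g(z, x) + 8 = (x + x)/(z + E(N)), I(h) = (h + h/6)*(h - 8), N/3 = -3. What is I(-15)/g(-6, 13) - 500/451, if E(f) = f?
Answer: -5591825/131692 ≈ -42.461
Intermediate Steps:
N = -9 (N = 3*(-3) = -9)
I(h) = 7*h*(-8 + h)/6 (I(h) = (h + h*(⅙))*(-8 + h) = (h + h/6)*(-8 + h) = (7*h/6)*(-8 + h) = 7*h*(-8 + h)/6)
g(z, x) = -8 + 2*x/(-9 + z) (g(z, x) = -8 + (x + x)/(z - 9) = -8 + (2*x)/(-9 + z) = -8 + 2*x/(-9 + z))
I(-15)/g(-6, 13) - 500/451 = ((7/6)*(-15)*(-8 - 15))/((2*(36 + 13 - 4*(-6))/(-9 - 6))) - 500/451 = ((7/6)*(-15)*(-23))/((2*(36 + 13 + 24)/(-15))) - 500*1/451 = 805/(2*((2*(-1/15)*73))) - 500/451 = 805/(2*(-146/15)) - 500/451 = (805/2)*(-15/146) - 500/451 = -12075/292 - 500/451 = -5591825/131692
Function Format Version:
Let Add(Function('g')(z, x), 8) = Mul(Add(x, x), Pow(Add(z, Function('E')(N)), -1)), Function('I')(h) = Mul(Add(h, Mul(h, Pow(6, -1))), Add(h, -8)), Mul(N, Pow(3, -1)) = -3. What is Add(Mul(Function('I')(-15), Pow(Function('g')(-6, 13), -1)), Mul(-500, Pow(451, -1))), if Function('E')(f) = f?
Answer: Rational(-5591825, 131692) ≈ -42.461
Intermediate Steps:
N = -9 (N = Mul(3, -3) = -9)
Function('I')(h) = Mul(Rational(7, 6), h, Add(-8, h)) (Function('I')(h) = Mul(Add(h, Mul(h, Rational(1, 6))), Add(-8, h)) = Mul(Add(h, Mul(Rational(1, 6), h)), Add(-8, h)) = Mul(Mul(Rational(7, 6), h), Add(-8, h)) = Mul(Rational(7, 6), h, Add(-8, h)))
Function('g')(z, x) = Add(-8, Mul(2, x, Pow(Add(-9, z), -1))) (Function('g')(z, x) = Add(-8, Mul(Add(x, x), Pow(Add(z, -9), -1))) = Add(-8, Mul(Mul(2, x), Pow(Add(-9, z), -1))) = Add(-8, Mul(2, x, Pow(Add(-9, z), -1))))
Add(Mul(Function('I')(-15), Pow(Function('g')(-6, 13), -1)), Mul(-500, Pow(451, -1))) = Add(Mul(Mul(Rational(7, 6), -15, Add(-8, -15)), Pow(Mul(2, Pow(Add(-9, -6), -1), Add(36, 13, Mul(-4, -6))), -1)), Mul(-500, Pow(451, -1))) = Add(Mul(Mul(Rational(7, 6), -15, -23), Pow(Mul(2, Pow(-15, -1), Add(36, 13, 24)), -1)), Mul(-500, Rational(1, 451))) = Add(Mul(Rational(805, 2), Pow(Mul(2, Rational(-1, 15), 73), -1)), Rational(-500, 451)) = Add(Mul(Rational(805, 2), Pow(Rational(-146, 15), -1)), Rational(-500, 451)) = Add(Mul(Rational(805, 2), Rational(-15, 146)), Rational(-500, 451)) = Add(Rational(-12075, 292), Rational(-500, 451)) = Rational(-5591825, 131692)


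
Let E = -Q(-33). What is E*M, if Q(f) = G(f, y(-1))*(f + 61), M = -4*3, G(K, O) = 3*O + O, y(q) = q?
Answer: -1344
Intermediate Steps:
G(K, O) = 4*O
M = -12
Q(f) = -244 - 4*f (Q(f) = (4*(-1))*(f + 61) = -4*(61 + f) = -244 - 4*f)
E = 112 (E = -(-244 - 4*(-33)) = -(-244 + 132) = -1*(-112) = 112)
E*M = 112*(-12) = -1344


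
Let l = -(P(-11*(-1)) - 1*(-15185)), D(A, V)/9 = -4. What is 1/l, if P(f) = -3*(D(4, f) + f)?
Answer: -1/15260 ≈ -6.5531e-5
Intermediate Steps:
D(A, V) = -36 (D(A, V) = 9*(-4) = -36)
P(f) = 108 - 3*f (P(f) = -3*(-36 + f) = 108 - 3*f)
l = -15260 (l = -((108 - (-33)*(-1)) - 1*(-15185)) = -((108 - 3*11) + 15185) = -((108 - 33) + 15185) = -(75 + 15185) = -1*15260 = -15260)
1/l = 1/(-15260) = -1/15260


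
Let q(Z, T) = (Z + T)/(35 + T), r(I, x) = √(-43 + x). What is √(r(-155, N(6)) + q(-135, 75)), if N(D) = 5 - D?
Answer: √(-66 + 242*I*√11)/11 ≈ 1.7479 + 1.8975*I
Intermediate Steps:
q(Z, T) = (T + Z)/(35 + T)
√(r(-155, N(6)) + q(-135, 75)) = √(√(-43 + (5 - 1*6)) + (75 - 135)/(35 + 75)) = √(√(-43 + (5 - 6)) - 60/110) = √(√(-43 - 1) + (1/110)*(-60)) = √(√(-44) - 6/11) = √(2*I*√11 - 6/11) = √(-6/11 + 2*I*√11)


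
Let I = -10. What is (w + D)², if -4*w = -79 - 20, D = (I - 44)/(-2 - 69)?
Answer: 52490025/80656 ≈ 650.79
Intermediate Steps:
D = 54/71 (D = (-10 - 44)/(-2 - 69) = -54/(-71) = -54*(-1/71) = 54/71 ≈ 0.76056)
w = 99/4 (w = -(-79 - 20)/4 = -¼*(-99) = 99/4 ≈ 24.750)
(w + D)² = (99/4 + 54/71)² = (7245/284)² = 52490025/80656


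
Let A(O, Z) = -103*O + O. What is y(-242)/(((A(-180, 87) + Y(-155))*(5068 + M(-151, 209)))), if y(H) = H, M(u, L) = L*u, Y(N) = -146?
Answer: 121/241253537 ≈ 5.0155e-7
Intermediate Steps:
A(O, Z) = -102*O
y(-242)/(((A(-180, 87) + Y(-155))*(5068 + M(-151, 209)))) = -242*1/((5068 + 209*(-151))*(-102*(-180) - 146)) = -242*1/((5068 - 31559)*(18360 - 146)) = -242/(18214*(-26491)) = -242/(-482507074) = -242*(-1/482507074) = 121/241253537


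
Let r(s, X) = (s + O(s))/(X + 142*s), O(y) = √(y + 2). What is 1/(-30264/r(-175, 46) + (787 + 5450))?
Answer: (√173 + 175*I)/(27*(-27762103*I + 231*√173)) ≈ -2.3346e-7 + 1.7573e-8*I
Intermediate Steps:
O(y) = √(2 + y)
r(s, X) = (s + √(2 + s))/(X + 142*s)
1/(-30264/r(-175, 46) + (787 + 5450)) = 1/(-30264*(46 + 142*(-175))/(-175 + √(2 - 175)) + (787 + 5450)) = 1/(-30264*(46 - 24850)/(-175 + √(-173)) + 6237) = 1/(-30264*(-24804/(-175 + I*√173)) + 6237) = 1/(-30264/(175/24804 - I*√173/24804) + 6237) = 1/(6237 - 30264/(175/24804 - I*√173/24804))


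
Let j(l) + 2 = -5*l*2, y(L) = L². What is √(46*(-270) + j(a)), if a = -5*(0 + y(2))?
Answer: 3*I*√1358 ≈ 110.55*I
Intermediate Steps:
a = -20 (a = -5*(0 + 2²) = -5*(0 + 4) = -5*4 = -20)
j(l) = -2 - 10*l (j(l) = -2 - 5*l*2 = -2 - 10*l)
√(46*(-270) + j(a)) = √(46*(-270) + (-2 - 10*(-20))) = √(-12420 + (-2 + 200)) = √(-12420 + 198) = √(-12222) = 3*I*√1358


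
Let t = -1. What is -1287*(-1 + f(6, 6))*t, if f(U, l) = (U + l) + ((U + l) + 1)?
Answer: 30888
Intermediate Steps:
f(U, l) = 1 + 2*U + 2*l (f(U, l) = (U + l) + (1 + U + l) = 1 + 2*U + 2*l)
-1287*(-1 + f(6, 6))*t = -1287*(-1 + (1 + 2*6 + 2*6))*(-1) = -1287*(-1 + (1 + 12 + 12))*(-1) = -1287*(-1 + 25)*(-1) = -30888*(-1) = -1287*(-24) = 30888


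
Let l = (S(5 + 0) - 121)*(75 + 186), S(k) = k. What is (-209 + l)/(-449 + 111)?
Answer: 2345/26 ≈ 90.192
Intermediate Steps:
l = -30276 (l = ((5 + 0) - 121)*(75 + 186) = (5 - 121)*261 = -116*261 = -30276)
(-209 + l)/(-449 + 111) = (-209 - 30276)/(-449 + 111) = -30485/(-338) = -30485*(-1/338) = 2345/26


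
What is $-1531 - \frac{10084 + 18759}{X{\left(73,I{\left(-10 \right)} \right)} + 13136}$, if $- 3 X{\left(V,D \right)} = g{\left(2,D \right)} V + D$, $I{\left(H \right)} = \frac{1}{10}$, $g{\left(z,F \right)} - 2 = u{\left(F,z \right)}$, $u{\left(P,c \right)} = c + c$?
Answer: $- \frac{597494459}{389699} \approx -1533.2$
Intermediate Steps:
$u{\left(P,c \right)} = 2 c$
$g{\left(z,F \right)} = 2 + 2 z$
$I{\left(H \right)} = \frac{1}{10}$
$X{\left(V,D \right)} = - 2 V - \frac{D}{3}$ ($X{\left(V,D \right)} = - \frac{\left(2 + 2 \cdot 2\right) V + D}{3} = - \frac{\left(2 + 4\right) V + D}{3} = - \frac{6 V + D}{3} = - \frac{D + 6 V}{3} = - 2 V - \frac{D}{3}$)
$-1531 - \frac{10084 + 18759}{X{\left(73,I{\left(-10 \right)} \right)} + 13136} = -1531 - \frac{10084 + 18759}{\left(\left(-2\right) 73 - \frac{1}{30}\right) + 13136} = -1531 - \frac{28843}{\left(-146 - \frac{1}{30}\right) + 13136} = -1531 - \frac{28843}{- \frac{4381}{30} + 13136} = -1531 - \frac{28843}{\frac{389699}{30}} = -1531 - 28843 \cdot \frac{30}{389699} = -1531 - \frac{865290}{389699} = - \frac{597494459}{389699}$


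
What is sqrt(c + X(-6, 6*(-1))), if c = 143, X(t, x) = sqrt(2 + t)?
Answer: sqrt(143 + 2*I) ≈ 11.959 + 0.08362*I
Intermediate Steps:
sqrt(c + X(-6, 6*(-1))) = sqrt(143 + sqrt(2 - 6)) = sqrt(143 + sqrt(-4)) = sqrt(143 + 2*I)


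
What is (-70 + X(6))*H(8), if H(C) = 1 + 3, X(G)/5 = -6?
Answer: -400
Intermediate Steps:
X(G) = -30 (X(G) = 5*(-6) = -30)
H(C) = 4
(-70 + X(6))*H(8) = (-70 - 30)*4 = -100*4 = -400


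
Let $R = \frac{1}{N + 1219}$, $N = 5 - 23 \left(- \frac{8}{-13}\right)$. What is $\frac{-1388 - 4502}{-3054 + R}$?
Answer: $\frac{92637920}{48033299} \approx 1.9286$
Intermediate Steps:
$N = - \frac{119}{13}$ ($N = 5 - 23 \left(\left(-8\right) \left(- \frac{1}{13}\right)\right) = 5 - \frac{184}{13} = - \frac{119}{13} \approx -9.1538$)
$R = \frac{13}{15728}$ ($R = \frac{1}{- \frac{119}{13} + 1219} = \frac{1}{\frac{15728}{13}} = \frac{13}{15728} \approx 0.00082655$)
$\frac{-1388 - 4502}{-3054 + R} = \frac{-1388 - 4502}{-3054 + \frac{13}{15728}} = - \frac{5890}{- \frac{48033299}{15728}} = \left(-5890\right) \left(- \frac{15728}{48033299}\right) = \frac{92637920}{48033299}$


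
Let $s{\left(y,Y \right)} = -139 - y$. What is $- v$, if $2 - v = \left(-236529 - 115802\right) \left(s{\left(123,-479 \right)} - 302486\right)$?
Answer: $106667505586$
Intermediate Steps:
$v = -106667505586$ ($v = 2 - \left(-236529 - 115802\right) \left(\left(-139 - 123\right) - 302486\right) = 2 - - 352331 \left(\left(-139 - 123\right) - 302486\right) = 2 - - 352331 \left(-262 - 302486\right) = 2 - \left(-352331\right) \left(-302748\right) = 2 - 106667505588 = -106667505586$)
$- v = \left(-1\right) \left(-106667505586\right) = 106667505586$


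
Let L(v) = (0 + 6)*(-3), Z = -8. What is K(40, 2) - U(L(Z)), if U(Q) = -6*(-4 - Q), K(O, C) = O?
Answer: 124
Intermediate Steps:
L(v) = -18 (L(v) = 6*(-3) = -18)
U(Q) = 24 + 6*Q
K(40, 2) - U(L(Z)) = 40 - (24 + 6*(-18)) = 40 - (24 - 108) = 40 - 1*(-84) = 40 + 84 = 124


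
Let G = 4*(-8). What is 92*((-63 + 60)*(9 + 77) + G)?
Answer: -26680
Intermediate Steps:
G = -32
92*((-63 + 60)*(9 + 77) + G) = 92*((-63 + 60)*(9 + 77) - 32) = 92*(-3*86 - 32) = 92*(-258 - 32) = 92*(-290) = -26680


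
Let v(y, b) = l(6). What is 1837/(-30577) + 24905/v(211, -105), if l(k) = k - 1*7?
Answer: -761522022/30577 ≈ -24905.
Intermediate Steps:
l(k) = -7 + k (l(k) = k - 7 = -7 + k)
v(y, b) = -1 (v(y, b) = -7 + 6 = -1)
1837/(-30577) + 24905/v(211, -105) = 1837/(-30577) + 24905/(-1) = 1837*(-1/30577) + 24905*(-1) = -1837/30577 - 24905 = -761522022/30577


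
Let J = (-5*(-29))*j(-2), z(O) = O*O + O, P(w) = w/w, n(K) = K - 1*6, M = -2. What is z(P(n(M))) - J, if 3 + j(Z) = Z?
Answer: 727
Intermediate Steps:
n(K) = -6 + K (n(K) = K - 6 = -6 + K)
j(Z) = -3 + Z
P(w) = 1
z(O) = O + O**2 (z(O) = O**2 + O = O + O**2)
J = -725 (J = (-5*(-29))*(-3 - 2) = 145*(-5) = -725)
z(P(n(M))) - J = 1*(1 + 1) - 1*(-725) = 1*2 + 725 = 2 + 725 = 727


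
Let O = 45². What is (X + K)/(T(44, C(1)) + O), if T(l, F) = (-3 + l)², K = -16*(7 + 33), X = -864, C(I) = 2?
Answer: -752/1853 ≈ -0.40583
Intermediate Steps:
O = 2025
K = -640 (K = -16*40 = -640)
(X + K)/(T(44, C(1)) + O) = (-864 - 640)/((-3 + 44)² + 2025) = -1504/(41² + 2025) = -1504/(1681 + 2025) = -1504/3706 = -1504*1/3706 = -752/1853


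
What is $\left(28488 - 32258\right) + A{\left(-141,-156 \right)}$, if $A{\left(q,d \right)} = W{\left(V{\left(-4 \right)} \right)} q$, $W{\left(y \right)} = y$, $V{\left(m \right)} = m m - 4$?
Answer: $-5462$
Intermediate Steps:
$V{\left(m \right)} = -4 + m^{2}$ ($V{\left(m \right)} = m^{2} - 4 = -4 + m^{2}$)
$A{\left(q,d \right)} = 12 q$ ($A{\left(q,d \right)} = \left(-4 + \left(-4\right)^{2}\right) q = \left(-4 + 16\right) q = 12 q$)
$\left(28488 - 32258\right) + A{\left(-141,-156 \right)} = \left(28488 - 32258\right) + 12 \left(-141\right) = -3770 - 1692 = -5462$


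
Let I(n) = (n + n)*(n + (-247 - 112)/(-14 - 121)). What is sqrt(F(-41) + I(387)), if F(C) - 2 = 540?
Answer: sqrt(67981110)/15 ≈ 549.67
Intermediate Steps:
F(C) = 542 (F(C) = 2 + 540 = 542)
I(n) = 2*n*(359/135 + n) (I(n) = (2*n)*(n - 359/(-135)) = (2*n)*(n - 359*(-1/135)) = (2*n)*(n + 359/135) = (2*n)*(359/135 + n) = 2*n*(359/135 + n))
sqrt(F(-41) + I(387)) = sqrt(542 + (2/135)*387*(359 + 135*387)) = sqrt(542 + (2/135)*387*(359 + 52245)) = sqrt(542 + (2/135)*387*52604) = sqrt(542 + 4523944/15) = sqrt(4532074/15) = sqrt(67981110)/15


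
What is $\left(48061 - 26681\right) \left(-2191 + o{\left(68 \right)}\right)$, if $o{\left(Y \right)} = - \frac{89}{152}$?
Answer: $- \frac{1780531745}{38} \approx -4.6856 \cdot 10^{7}$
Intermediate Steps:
$o{\left(Y \right)} = - \frac{89}{152}$ ($o{\left(Y \right)} = \left(-89\right) \frac{1}{152} = - \frac{89}{152}$)
$\left(48061 - 26681\right) \left(-2191 + o{\left(68 \right)}\right) = \left(48061 - 26681\right) \left(-2191 - \frac{89}{152}\right) = 21380 \left(- \frac{333121}{152}\right) = - \frac{1780531745}{38}$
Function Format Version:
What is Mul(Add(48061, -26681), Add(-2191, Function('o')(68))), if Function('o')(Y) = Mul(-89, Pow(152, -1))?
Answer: Rational(-1780531745, 38) ≈ -4.6856e+7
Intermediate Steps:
Function('o')(Y) = Rational(-89, 152) (Function('o')(Y) = Mul(-89, Rational(1, 152)) = Rational(-89, 152))
Mul(Add(48061, -26681), Add(-2191, Function('o')(68))) = Mul(Add(48061, -26681), Add(-2191, Rational(-89, 152))) = Mul(21380, Rational(-333121, 152)) = Rational(-1780531745, 38)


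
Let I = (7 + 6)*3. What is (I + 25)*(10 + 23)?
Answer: 2112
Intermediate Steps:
I = 39 (I = 13*3 = 39)
(I + 25)*(10 + 23) = (39 + 25)*(10 + 23) = 64*33 = 2112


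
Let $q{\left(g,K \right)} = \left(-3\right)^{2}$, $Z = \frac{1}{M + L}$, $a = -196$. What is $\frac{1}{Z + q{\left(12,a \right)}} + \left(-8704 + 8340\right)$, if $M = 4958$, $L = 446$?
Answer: $- \frac{17698464}{48637} \approx -363.89$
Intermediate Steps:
$Z = \frac{1}{5404}$ ($Z = \frac{1}{4958 + 446} = \frac{1}{5404} \approx 0.00018505$)
$q{\left(g,K \right)} = 9$
$\frac{1}{Z + q{\left(12,a \right)}} + \left(-8704 + 8340\right) = \frac{1}{\frac{1}{5404} + 9} + \left(-8704 + 8340\right) = \frac{1}{\frac{48637}{5404}} - 364 = \frac{5404}{48637} - 364 = - \frac{17698464}{48637}$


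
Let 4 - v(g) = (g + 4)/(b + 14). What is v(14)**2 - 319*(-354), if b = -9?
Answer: 2823154/25 ≈ 1.1293e+5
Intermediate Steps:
v(g) = 16/5 - g/5 (v(g) = 4 - (g + 4)/(-9 + 14) = 4 - (4 + g)/5 = 4 - (4/5 + g/5) = 4 + (-4/5 - g/5) = 16/5 - g/5)
v(14)**2 - 319*(-354) = (16/5 - 1/5*14)**2 - 319*(-354) = (16/5 - 14/5)**2 - 1*(-112926) = (2/5)**2 + 112926 = 4/25 + 112926 = 2823154/25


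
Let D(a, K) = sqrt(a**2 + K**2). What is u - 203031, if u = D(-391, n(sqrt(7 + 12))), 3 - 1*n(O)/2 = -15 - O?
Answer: -203031 + sqrt(154253 + 144*sqrt(19)) ≈ -2.0264e+5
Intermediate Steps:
n(O) = 36 + 2*O (n(O) = 6 - 2*(-15 - O) = 6 + (30 + 2*O) = 36 + 2*O)
D(a, K) = sqrt(K**2 + a**2)
u = sqrt(152881 + (36 + 2*sqrt(19))**2) (u = sqrt((36 + 2*sqrt(7 + 12))**2 + (-391)**2) = sqrt((36 + 2*sqrt(19))**2 + 152881) = sqrt(152881 + (36 + 2*sqrt(19))**2) ≈ 393.55)
u - 203031 = sqrt(154253 + 144*sqrt(19)) - 203031 = -203031 + sqrt(154253 + 144*sqrt(19))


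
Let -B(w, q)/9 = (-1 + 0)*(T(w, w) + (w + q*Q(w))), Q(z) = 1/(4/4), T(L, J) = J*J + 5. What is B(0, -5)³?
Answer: 0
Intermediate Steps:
T(L, J) = 5 + J² (T(L, J) = J² + 5 = 5 + J²)
Q(z) = 1 (Q(z) = 1/(4*(¼)) = 1/1 = 1)
B(w, q) = 45 + 9*q + 9*w + 9*w² (B(w, q) = -9*(-1 + 0)*((5 + w²) + (w + q*1)) = -(-9)*((5 + w²) + (w + q)) = -(-9)*((5 + w²) + (q + w)) = -(-9)*(5 + q + w + w²) = -9*(-5 - q - w - w²) = 45 + 9*q + 9*w + 9*w²)
B(0, -5)³ = (45 + 9*(-5) + 9*0 + 9*0²)³ = (45 - 45 + 0 + 9*0)³ = (45 - 45 + 0 + 0)³ = 0³ = 0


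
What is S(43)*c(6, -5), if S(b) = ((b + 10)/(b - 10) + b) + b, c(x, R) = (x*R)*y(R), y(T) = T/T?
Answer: -28910/11 ≈ -2628.2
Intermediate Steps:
y(T) = 1
c(x, R) = R*x (c(x, R) = (x*R)*1 = (R*x)*1 = R*x)
S(b) = 2*b + (10 + b)/(-10 + b) (S(b) = ((10 + b)/(-10 + b) + b) + b = (b + (10 + b)/(-10 + b)) + b = 2*b + (10 + b)/(-10 + b))
S(43)*c(6, -5) = ((10 - 19*43 + 2*43²)/(-10 + 43))*(-5*6) = ((10 - 817 + 2*1849)/33)*(-30) = ((10 - 817 + 3698)/33)*(-30) = ((1/33)*2891)*(-30) = (2891/33)*(-30) = -28910/11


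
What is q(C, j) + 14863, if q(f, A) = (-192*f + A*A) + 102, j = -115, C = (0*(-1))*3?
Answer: 28190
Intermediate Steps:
C = 0 (C = 0*3 = 0)
q(f, A) = 102 + A**2 - 192*f (q(f, A) = (-192*f + A**2) + 102 = (A**2 - 192*f) + 102 = 102 + A**2 - 192*f)
q(C, j) + 14863 = (102 + (-115)**2 - 192*0) + 14863 = (102 + 13225 + 0) + 14863 = 13327 + 14863 = 28190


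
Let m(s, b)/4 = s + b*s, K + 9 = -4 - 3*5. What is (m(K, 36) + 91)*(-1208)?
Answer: 4896024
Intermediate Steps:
K = -28 (K = -9 + (-4 - 3*5) = -9 + (-4 - 15) = -9 - 19 = -28)
m(s, b) = 4*s + 4*b*s (m(s, b) = 4*(s + b*s) = 4*s + 4*b*s)
(m(K, 36) + 91)*(-1208) = (4*(-28)*(1 + 36) + 91)*(-1208) = (4*(-28)*37 + 91)*(-1208) = (-4144 + 91)*(-1208) = -4053*(-1208) = 4896024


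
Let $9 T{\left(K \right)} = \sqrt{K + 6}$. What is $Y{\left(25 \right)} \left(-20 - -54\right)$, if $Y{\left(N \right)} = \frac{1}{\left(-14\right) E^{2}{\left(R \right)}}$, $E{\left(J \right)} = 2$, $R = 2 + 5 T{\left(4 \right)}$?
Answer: $- \frac{17}{28} \approx -0.60714$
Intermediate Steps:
$T{\left(K \right)} = \frac{\sqrt{6 + K}}{9}$ ($T{\left(K \right)} = \frac{\sqrt{K + 6}}{9} = \frac{\sqrt{6 + K}}{9}$)
$R = 2 + \frac{5 \sqrt{10}}{9}$ ($R = 2 + 5 \frac{\sqrt{6 + 4}}{9} = 2 + 5 \frac{\sqrt{10}}{9} = 2 + \frac{5 \sqrt{10}}{9} \approx 3.7568$)
$Y{\left(N \right)} = - \frac{1}{56}$ ($Y{\left(N \right)} = \frac{1}{\left(-14\right) 2^{2}} = - \frac{1}{14 \cdot 4} = \left(- \frac{1}{14}\right) \frac{1}{4} = - \frac{1}{56}$)
$Y{\left(25 \right)} \left(-20 - -54\right) = - \frac{-20 - -54}{56} = - \frac{-20 + 54}{56} = \left(- \frac{1}{56}\right) 34 = - \frac{17}{28}$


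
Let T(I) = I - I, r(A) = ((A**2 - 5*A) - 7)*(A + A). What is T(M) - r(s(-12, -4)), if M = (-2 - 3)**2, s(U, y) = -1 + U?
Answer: 5902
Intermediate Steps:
r(A) = 2*A*(-7 + A**2 - 5*A) (r(A) = (-7 + A**2 - 5*A)*(2*A) = 2*A*(-7 + A**2 - 5*A))
M = 25 (M = (-5)**2 = 25)
T(I) = 0
T(M) - r(s(-12, -4)) = 0 - 2*(-1 - 12)*(-7 + (-1 - 12)**2 - 5*(-1 - 12)) = 0 - 2*(-13)*(-7 + (-13)**2 - 5*(-13)) = 0 - 2*(-13)*(-7 + 169 + 65) = 0 - 2*(-13)*227 = 0 - 1*(-5902) = 0 + 5902 = 5902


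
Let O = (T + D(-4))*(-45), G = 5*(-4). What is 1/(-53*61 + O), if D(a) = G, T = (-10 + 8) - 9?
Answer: -1/1838 ≈ -0.00054407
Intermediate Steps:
T = -11 (T = -2 - 9 = -11)
G = -20
D(a) = -20
O = 1395 (O = (-11 - 20)*(-45) = -31*(-45) = 1395)
1/(-53*61 + O) = 1/(-53*61 + 1395) = 1/(-3233 + 1395) = 1/(-1838) = -1/1838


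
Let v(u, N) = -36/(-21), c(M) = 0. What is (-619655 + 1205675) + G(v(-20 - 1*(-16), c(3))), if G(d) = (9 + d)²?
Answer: 28720605/49 ≈ 5.8614e+5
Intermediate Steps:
v(u, N) = 12/7 (v(u, N) = -36*(-1/21) = 12/7)
(-619655 + 1205675) + G(v(-20 - 1*(-16), c(3))) = (-619655 + 1205675) + (9 + 12/7)² = 586020 + (75/7)² = 586020 + 5625/49 = 28720605/49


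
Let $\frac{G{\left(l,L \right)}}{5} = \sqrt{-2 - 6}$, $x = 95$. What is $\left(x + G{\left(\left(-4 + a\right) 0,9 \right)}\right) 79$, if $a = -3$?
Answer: $7505 + 790 i \sqrt{2} \approx 7505.0 + 1117.2 i$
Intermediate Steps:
$G{\left(l,L \right)} = 10 i \sqrt{2}$ ($G{\left(l,L \right)} = 5 \sqrt{-2 - 6} = 5 \sqrt{-8} = 5 \cdot 2 i \sqrt{2} = 10 i \sqrt{2}$)
$\left(x + G{\left(\left(-4 + a\right) 0,9 \right)}\right) 79 = \left(95 + 10 i \sqrt{2}\right) 79 = 7505 + 790 i \sqrt{2}$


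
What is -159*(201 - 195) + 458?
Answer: -496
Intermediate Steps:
-159*(201 - 195) + 458 = -159*6 + 458 = -954 + 458 = -496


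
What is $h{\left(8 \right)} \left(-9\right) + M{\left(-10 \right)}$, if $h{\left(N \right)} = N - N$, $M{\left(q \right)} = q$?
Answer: $-10$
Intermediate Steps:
$h{\left(N \right)} = 0$
$h{\left(8 \right)} \left(-9\right) + M{\left(-10 \right)} = 0 \left(-9\right) - 10 = 0 - 10 = -10$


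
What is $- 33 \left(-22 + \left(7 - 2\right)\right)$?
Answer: $561$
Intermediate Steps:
$- 33 \left(-22 + \left(7 - 2\right)\right) = - 33 \left(-22 + 5\right) = \left(-33\right) \left(-17\right) = 561$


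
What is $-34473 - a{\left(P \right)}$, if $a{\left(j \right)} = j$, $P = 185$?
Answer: $-34658$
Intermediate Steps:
$-34473 - a{\left(P \right)} = -34473 - 185 = -34658$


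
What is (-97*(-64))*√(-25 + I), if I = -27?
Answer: 12416*I*√13 ≈ 44767.0*I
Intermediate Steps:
(-97*(-64))*√(-25 + I) = (-97*(-64))*√(-25 - 27) = 6208*√(-52) = 6208*(2*I*√13) = 12416*I*√13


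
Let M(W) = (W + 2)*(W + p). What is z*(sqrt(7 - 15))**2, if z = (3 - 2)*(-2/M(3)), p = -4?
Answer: -16/5 ≈ -3.2000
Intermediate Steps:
M(W) = (-4 + W)*(2 + W) (M(W) = (W + 2)*(W - 4) = (2 + W)*(-4 + W) = (-4 + W)*(2 + W))
z = 2/5 (z = (3 - 2)*(-2/(-8 + 3**2 - 2*3)) = 1*(-2/(-8 + 9 - 6)) = 1*(-2/(-5)) = 1*(-2*(-1/5)) = 1*(2/5) = 2/5 ≈ 0.40000)
z*(sqrt(7 - 15))**2 = 2*(sqrt(7 - 15))**2/5 = 2*(sqrt(-8))**2/5 = 2*(2*I*sqrt(2))**2/5 = (2/5)*(-8) = -16/5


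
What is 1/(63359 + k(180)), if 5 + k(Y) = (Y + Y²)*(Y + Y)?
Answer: 1/11792154 ≈ 8.4802e-8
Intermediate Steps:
k(Y) = -5 + 2*Y*(Y + Y²) (k(Y) = -5 + (Y + Y²)*(Y + Y) = -5 + (Y + Y²)*(2*Y) = -5 + 2*Y*(Y + Y²))
1/(63359 + k(180)) = 1/(63359 + (-5 + 2*180² + 2*180³)) = 1/(63359 + (-5 + 2*32400 + 2*5832000)) = 1/(63359 + (-5 + 64800 + 11664000)) = 1/(63359 + 11728795) = 1/11792154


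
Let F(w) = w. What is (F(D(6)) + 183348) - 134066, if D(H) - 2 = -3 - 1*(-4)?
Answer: 49285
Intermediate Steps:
D(H) = 3 (D(H) = 2 + (-3 - 1*(-4)) = 2 + (-3 + 4) = 2 + 1 = 3)
(F(D(6)) + 183348) - 134066 = (3 + 183348) - 134066 = 183351 - 134066 = 49285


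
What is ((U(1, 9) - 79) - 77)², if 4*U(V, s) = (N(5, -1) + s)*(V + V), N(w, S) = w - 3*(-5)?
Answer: 80089/4 ≈ 20022.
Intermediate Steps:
N(w, S) = 15 + w (N(w, S) = w + 15 = 15 + w)
U(V, s) = V*(20 + s)/2 (U(V, s) = (((15 + 5) + s)*(V + V))/4 = ((20 + s)*(2*V))/4 = (2*V*(20 + s))/4 = V*(20 + s)/2)
((U(1, 9) - 79) - 77)² = (((½)*1*(20 + 9) - 79) - 77)² = (((½)*1*29 - 79) - 77)² = ((29/2 - 79) - 77)² = (-129/2 - 77)² = (-283/2)² = 80089/4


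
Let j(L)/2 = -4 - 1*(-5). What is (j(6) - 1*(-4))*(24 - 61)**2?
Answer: 8214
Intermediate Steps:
j(L) = 2 (j(L) = 2*(-4 - 1*(-5)) = 2*(-4 + 5) = 2*1 = 2)
(j(6) - 1*(-4))*(24 - 61)**2 = (2 - 1*(-4))*(24 - 61)**2 = (2 + 4)*(-37)**2 = 6*1369 = 8214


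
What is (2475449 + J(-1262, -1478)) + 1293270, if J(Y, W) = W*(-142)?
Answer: 3978595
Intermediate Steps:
J(Y, W) = -142*W
(2475449 + J(-1262, -1478)) + 1293270 = (2475449 - 142*(-1478)) + 1293270 = (2475449 + 209876) + 1293270 = 2685325 + 1293270 = 3978595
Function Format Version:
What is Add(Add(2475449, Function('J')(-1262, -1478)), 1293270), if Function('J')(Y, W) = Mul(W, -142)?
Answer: 3978595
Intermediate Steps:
Function('J')(Y, W) = Mul(-142, W)
Add(Add(2475449, Function('J')(-1262, -1478)), 1293270) = Add(Add(2475449, Mul(-142, -1478)), 1293270) = Add(Add(2475449, 209876), 1293270) = Add(2685325, 1293270) = 3978595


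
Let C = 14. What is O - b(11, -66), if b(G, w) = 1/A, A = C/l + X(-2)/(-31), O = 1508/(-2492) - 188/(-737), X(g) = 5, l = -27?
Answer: 292856862/261256919 ≈ 1.1210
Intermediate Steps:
O = -160725/459151 (O = 1508*(-1/2492) - 188*(-1/737) = -377/623 + 188/737 = -160725/459151 ≈ -0.35005)
A = -569/837 (A = 14/(-27) + 5/(-31) = 14*(-1/27) + 5*(-1/31) = -14/27 - 5/31 = -569/837 ≈ -0.67981)
b(G, w) = -837/569 (b(G, w) = 1/(-569/837) = -837/569)
O - b(11, -66) = -160725/459151 - 1*(-837/569) = -160725/459151 + 837/569 = 292856862/261256919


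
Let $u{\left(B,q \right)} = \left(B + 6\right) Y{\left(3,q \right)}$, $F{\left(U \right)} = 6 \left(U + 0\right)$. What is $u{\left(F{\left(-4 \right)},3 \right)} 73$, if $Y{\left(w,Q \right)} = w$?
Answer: $-3942$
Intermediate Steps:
$F{\left(U \right)} = 6 U$
$u{\left(B,q \right)} = 18 + 3 B$ ($u{\left(B,q \right)} = \left(B + 6\right) 3 = \left(6 + B\right) 3 = 18 + 3 B$)
$u{\left(F{\left(-4 \right)},3 \right)} 73 = \left(18 + 3 \cdot 6 \left(-4\right)\right) 73 = \left(18 + 3 \left(-24\right)\right) 73 = \left(18 - 72\right) 73 = \left(-54\right) 73 = -3942$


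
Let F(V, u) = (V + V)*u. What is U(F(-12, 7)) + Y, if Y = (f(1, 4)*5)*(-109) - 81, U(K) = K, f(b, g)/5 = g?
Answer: -11149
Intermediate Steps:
f(b, g) = 5*g
F(V, u) = 2*V*u (F(V, u) = (2*V)*u = 2*V*u)
Y = -10981 (Y = ((5*4)*5)*(-109) - 81 = (20*5)*(-109) - 81 = 100*(-109) - 81 = -10900 - 81 = -10981)
U(F(-12, 7)) + Y = 2*(-12)*7 - 10981 = -168 - 10981 = -11149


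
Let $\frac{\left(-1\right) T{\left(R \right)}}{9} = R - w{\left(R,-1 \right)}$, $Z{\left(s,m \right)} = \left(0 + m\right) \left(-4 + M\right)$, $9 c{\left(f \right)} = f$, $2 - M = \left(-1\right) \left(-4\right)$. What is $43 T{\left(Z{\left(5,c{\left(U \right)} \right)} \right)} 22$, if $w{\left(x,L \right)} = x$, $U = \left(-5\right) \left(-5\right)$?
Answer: $0$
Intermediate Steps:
$M = -2$ ($M = 2 - \left(-1\right) \left(-4\right) = 2 - 4 = -2$)
$U = 25$
$c{\left(f \right)} = \frac{f}{9}$
$Z{\left(s,m \right)} = - 6 m$ ($Z{\left(s,m \right)} = \left(0 + m\right) \left(-4 - 2\right) = m \left(-6\right) = - 6 m$)
$T{\left(R \right)} = 0$ ($T{\left(R \right)} = - 9 \left(R - R\right) = \left(-9\right) 0 = 0$)
$43 T{\left(Z{\left(5,c{\left(U \right)} \right)} \right)} 22 = 43 \cdot 0 \cdot 22 = 0 \cdot 22 = 0$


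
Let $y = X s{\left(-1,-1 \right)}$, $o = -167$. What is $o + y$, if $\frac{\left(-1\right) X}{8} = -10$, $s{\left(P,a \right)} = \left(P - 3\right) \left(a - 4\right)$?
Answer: $1433$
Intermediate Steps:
$s{\left(P,a \right)} = \left(-4 + a\right) \left(-3 + P\right)$ ($s{\left(P,a \right)} = \left(-3 + P\right) \left(-4 + a\right) = \left(-4 + a\right) \left(-3 + P\right)$)
$X = 80$ ($X = \left(-8\right) \left(-10\right) = 80$)
$y = 1600$ ($y = 80 \left(12 - -4 - -3 - -1\right) = 80 \left(12 + 4 + 3 + 1\right) = 80 \cdot 20 = 1600$)
$o + y = -167 + 1600 = 1433$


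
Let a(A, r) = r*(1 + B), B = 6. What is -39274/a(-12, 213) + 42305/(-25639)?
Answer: -1070022841/38227749 ≈ -27.991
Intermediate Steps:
a(A, r) = 7*r (a(A, r) = r*(1 + 6) = r*7 = 7*r)
-39274/a(-12, 213) + 42305/(-25639) = -39274/(7*213) + 42305/(-25639) = -39274/1491 + 42305*(-1/25639) = -39274*1/1491 - 42305/25639 = -39274/1491 - 42305/25639 = -1070022841/38227749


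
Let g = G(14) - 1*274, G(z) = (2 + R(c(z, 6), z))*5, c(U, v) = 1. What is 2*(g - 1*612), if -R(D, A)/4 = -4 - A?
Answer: -1032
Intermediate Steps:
R(D, A) = 16 + 4*A (R(D, A) = -4*(-4 - A) = 16 + 4*A)
G(z) = 90 + 20*z (G(z) = (2 + (16 + 4*z))*5 = (18 + 4*z)*5 = 90 + 20*z)
g = 96 (g = (90 + 20*14) - 1*274 = (90 + 280) - 274 = 370 - 274 = 96)
2*(g - 1*612) = 2*(96 - 1*612) = 2*(96 - 612) = 2*(-516) = -1032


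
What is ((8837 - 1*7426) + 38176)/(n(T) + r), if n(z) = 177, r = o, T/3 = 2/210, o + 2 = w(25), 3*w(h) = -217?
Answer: 118761/308 ≈ 385.59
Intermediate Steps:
w(h) = -217/3 (w(h) = (⅓)*(-217) = -217/3)
o = -223/3 (o = -2 - 217/3 = -223/3 ≈ -74.333)
T = 1/35 (T = 3*(2/210) = 3*(2*(1/210)) = 3*(1/105) = 1/35 ≈ 0.028571)
r = -223/3 ≈ -74.333
((8837 - 1*7426) + 38176)/(n(T) + r) = ((8837 - 1*7426) + 38176)/(177 - 223/3) = ((8837 - 7426) + 38176)/(308/3) = (1411 + 38176)*(3/308) = 39587*(3/308) = 118761/308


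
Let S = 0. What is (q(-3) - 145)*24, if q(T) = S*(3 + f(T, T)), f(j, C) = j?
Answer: -3480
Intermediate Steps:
q(T) = 0 (q(T) = 0*(3 + T) = 0)
(q(-3) - 145)*24 = (0 - 145)*24 = -145*24 = -3480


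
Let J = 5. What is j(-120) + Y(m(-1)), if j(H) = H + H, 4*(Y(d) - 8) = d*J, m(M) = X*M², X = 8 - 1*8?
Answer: -232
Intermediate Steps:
X = 0 (X = 8 - 8 = 0)
m(M) = 0 (m(M) = 0*M² = 0)
Y(d) = 8 + 5*d/4 (Y(d) = 8 + (d*5)/4 = 8 + (5*d)/4 = 8 + 5*d/4)
j(H) = 2*H
j(-120) + Y(m(-1)) = 2*(-120) + (8 + (5/4)*0) = -240 + (8 + 0) = -240 + 8 = -232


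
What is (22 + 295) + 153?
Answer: 470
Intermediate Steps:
(22 + 295) + 153 = 317 + 153 = 470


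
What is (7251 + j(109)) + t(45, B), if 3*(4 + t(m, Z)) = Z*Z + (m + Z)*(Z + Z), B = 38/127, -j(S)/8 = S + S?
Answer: 88904111/16129 ≈ 5512.1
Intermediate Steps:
j(S) = -16*S (j(S) = -8*(S + S) = -16*S)
B = 38/127 (B = 38*(1/127) = 38/127 ≈ 0.29921)
t(m, Z) = -4 + Z**2/3 + 2*Z*(Z + m)/3 (t(m, Z) = -4 + (Z*Z + (m + Z)*(Z + Z))/3 = -4 + (Z**2 + (Z + m)*(2*Z))/3 = -4 + (Z**2 + 2*Z*(Z + m))/3 = -4 + (Z**2/3 + 2*Z*(Z + m)/3) = -4 + Z**2/3 + 2*Z*(Z + m)/3)
(7251 + j(109)) + t(45, B) = (7251 - 16*109) + (-4 + (38/127)**2 + (2/3)*(38/127)*45) = (7251 - 1744) + (-4 + 1444/16129 + 1140/127) = 5507 + 81708/16129 = 88904111/16129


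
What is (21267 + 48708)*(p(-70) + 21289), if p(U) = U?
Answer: 1484799525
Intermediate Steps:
(21267 + 48708)*(p(-70) + 21289) = (21267 + 48708)*(-70 + 21289) = 69975*21219 = 1484799525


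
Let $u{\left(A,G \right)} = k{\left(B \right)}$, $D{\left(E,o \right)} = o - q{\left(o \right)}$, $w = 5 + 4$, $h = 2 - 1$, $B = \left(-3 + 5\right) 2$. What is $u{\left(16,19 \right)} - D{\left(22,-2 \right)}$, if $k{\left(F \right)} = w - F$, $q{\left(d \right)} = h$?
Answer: $8$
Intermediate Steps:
$B = 4$ ($B = 2 \cdot 2 = 4$)
$h = 1$
$q{\left(d \right)} = 1$
$w = 9$
$k{\left(F \right)} = 9 - F$
$D{\left(E,o \right)} = -1 + o$ ($D{\left(E,o \right)} = o - 1 = -1 + o$)
$u{\left(A,G \right)} = 5$ ($u{\left(A,G \right)} = 9 - 4 = 5$)
$u{\left(16,19 \right)} - D{\left(22,-2 \right)} = 5 - \left(-1 - 2\right) = 5 - -3 = 5 + 3 = 8$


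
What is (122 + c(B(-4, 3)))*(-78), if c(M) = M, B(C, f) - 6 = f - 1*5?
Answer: -9828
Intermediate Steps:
B(C, f) = 1 + f (B(C, f) = 6 + (f - 1*5) = 6 + (f - 5) = 6 + (-5 + f) = 1 + f)
(122 + c(B(-4, 3)))*(-78) = (122 + (1 + 3))*(-78) = (122 + 4)*(-78) = 126*(-78) = -9828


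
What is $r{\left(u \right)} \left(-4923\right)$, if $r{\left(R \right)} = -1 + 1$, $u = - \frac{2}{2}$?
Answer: $0$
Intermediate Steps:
$u = -1$ ($u = \left(-2\right) \frac{1}{2} = -1$)
$r{\left(R \right)} = 0$
$r{\left(u \right)} \left(-4923\right) = 0 \left(-4923\right) = 0$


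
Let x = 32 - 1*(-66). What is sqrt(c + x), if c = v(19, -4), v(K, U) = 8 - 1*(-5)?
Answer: sqrt(111) ≈ 10.536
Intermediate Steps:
x = 98 (x = 32 + 66 = 98)
v(K, U) = 13 (v(K, U) = 8 + 5 = 13)
c = 13
sqrt(c + x) = sqrt(13 + 98) = sqrt(111)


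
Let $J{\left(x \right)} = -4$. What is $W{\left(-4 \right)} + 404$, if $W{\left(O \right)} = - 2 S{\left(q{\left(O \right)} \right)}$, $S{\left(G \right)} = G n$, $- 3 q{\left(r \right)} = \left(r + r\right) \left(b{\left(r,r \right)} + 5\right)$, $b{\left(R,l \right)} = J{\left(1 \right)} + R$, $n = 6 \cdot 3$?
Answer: $692$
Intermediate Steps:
$n = 18$
$b{\left(R,l \right)} = -4 + R$
$q{\left(r \right)} = - \frac{2 r \left(1 + r\right)}{3}$ ($q{\left(r \right)} = - \frac{\left(r + r\right) \left(\left(-4 + r\right) + 5\right)}{3} = - \frac{2 r \left(1 + r\right)}{3}$)
$S{\left(G \right)} = 18 G$ ($S{\left(G \right)} = G 18 = 18 G$)
$W{\left(O \right)} = 24 O \left(1 + O\right)$ ($W{\left(O \right)} = - 2 \cdot 18 \left(- \frac{2 O \left(1 + O\right)}{3}\right) = - 2 \left(- 12 O \left(1 + O\right)\right) = 24 O \left(1 + O\right)$)
$W{\left(-4 \right)} + 404 = 24 \left(-4\right) \left(1 - 4\right) + 404 = 24 \left(-4\right) \left(-3\right) + 404 = 288 + 404 = 692$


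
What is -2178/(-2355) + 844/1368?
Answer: 413927/268470 ≈ 1.5418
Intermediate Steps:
-2178/(-2355) + 844/1368 = -2178*(-1/2355) + 844*(1/1368) = 726/785 + 211/342 = 413927/268470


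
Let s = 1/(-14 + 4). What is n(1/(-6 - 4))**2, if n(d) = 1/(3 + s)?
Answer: 100/841 ≈ 0.11891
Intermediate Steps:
s = -1/10 (s = 1/(-10) = -1/10 ≈ -0.10000)
n(d) = 10/29 (n(d) = 1/(3 - 1/10) = 1/(29/10) = 10/29)
n(1/(-6 - 4))**2 = (10/29)**2 = 100/841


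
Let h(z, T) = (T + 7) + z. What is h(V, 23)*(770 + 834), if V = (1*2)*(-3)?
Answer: 38496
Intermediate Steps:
V = -6 (V = 2*(-3) = -6)
h(z, T) = 7 + T + z (h(z, T) = (7 + T) + z = 7 + T + z)
h(V, 23)*(770 + 834) = (7 + 23 - 6)*(770 + 834) = 24*1604 = 38496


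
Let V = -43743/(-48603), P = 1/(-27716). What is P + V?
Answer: 404110795/449026916 ≈ 0.89997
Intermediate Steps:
P = -1/27716 ≈ -3.6080e-5
V = 14581/16201 (V = -43743*(-1/48603) = 14581/16201 ≈ 0.90001)
P + V = -1/27716 + 14581/16201 = 404110795/449026916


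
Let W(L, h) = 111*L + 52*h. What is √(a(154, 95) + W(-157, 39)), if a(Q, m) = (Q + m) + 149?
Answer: I*√15001 ≈ 122.48*I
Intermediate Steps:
W(L, h) = 52*h + 111*L
a(Q, m) = 149 + Q + m
√(a(154, 95) + W(-157, 39)) = √((149 + 154 + 95) + (52*39 + 111*(-157))) = √(398 + (2028 - 17427)) = √(398 - 15399) = √(-15001) = I*√15001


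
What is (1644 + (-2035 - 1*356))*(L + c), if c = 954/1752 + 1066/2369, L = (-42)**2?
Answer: -912035767005/691748 ≈ -1.3185e+6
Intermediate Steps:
L = 1764
c = 687943/691748 (c = 954*(1/1752) + 1066*(1/2369) = 159/292 + 1066/2369 = 687943/691748 ≈ 0.99450)
(1644 + (-2035 - 1*356))*(L + c) = (1644 + (-2035 - 1*356))*(1764 + 687943/691748) = (1644 + (-2035 - 356))*(1220931415/691748) = (1644 - 2391)*(1220931415/691748) = -747*1220931415/691748 = -912035767005/691748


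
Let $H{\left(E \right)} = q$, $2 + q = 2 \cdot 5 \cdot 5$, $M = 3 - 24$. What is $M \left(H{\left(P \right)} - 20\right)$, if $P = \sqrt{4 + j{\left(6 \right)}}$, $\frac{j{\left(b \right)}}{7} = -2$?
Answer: $-588$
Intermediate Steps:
$j{\left(b \right)} = -14$ ($j{\left(b \right)} = 7 \left(-2\right) = -14$)
$M = -21$ ($M = 3 - 24 = -21$)
$P = i \sqrt{10}$ ($P = \sqrt{4 - 14} = \sqrt{-10} = i \sqrt{10} \approx 3.1623 i$)
$q = 48$ ($q = -2 + 2 \cdot 5 \cdot 5 = -2 + 10 \cdot 5 = -2 + 50 = 48$)
$H{\left(E \right)} = 48$
$M \left(H{\left(P \right)} - 20\right) = - 21 \left(48 - 20\right) = \left(-21\right) 28 = -588$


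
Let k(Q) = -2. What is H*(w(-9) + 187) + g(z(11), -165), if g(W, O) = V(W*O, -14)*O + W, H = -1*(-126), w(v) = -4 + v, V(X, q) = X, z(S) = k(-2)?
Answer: -32528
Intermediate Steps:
z(S) = -2
H = 126
g(W, O) = W + W*O² (g(W, O) = (W*O)*O + W = (O*W)*O + W = W*O² + W = W + W*O²)
H*(w(-9) + 187) + g(z(11), -165) = 126*((-4 - 9) + 187) - 2*(1 + (-165)²) = 126*(-13 + 187) - 2*(1 + 27225) = 126*174 - 2*27226 = 21924 - 54452 = -32528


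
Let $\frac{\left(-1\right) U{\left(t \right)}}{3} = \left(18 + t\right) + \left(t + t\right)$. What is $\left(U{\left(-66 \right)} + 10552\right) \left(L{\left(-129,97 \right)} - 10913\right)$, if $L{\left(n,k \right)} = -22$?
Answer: $-121291020$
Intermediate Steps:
$U{\left(t \right)} = -54 - 9 t$ ($U{\left(t \right)} = - 3 \left(\left(18 + t\right) + \left(t + t\right)\right) = - 3 \left(\left(18 + t\right) + 2 t\right) = - 3 \left(18 + 3 t\right) = -54 - 9 t$)
$\left(U{\left(-66 \right)} + 10552\right) \left(L{\left(-129,97 \right)} - 10913\right) = \left(\left(-54 - -594\right) + 10552\right) \left(-22 - 10913\right) = \left(\left(-54 + 594\right) + 10552\right) \left(-10935\right) = \left(540 + 10552\right) \left(-10935\right) = 11092 \left(-10935\right) = -121291020$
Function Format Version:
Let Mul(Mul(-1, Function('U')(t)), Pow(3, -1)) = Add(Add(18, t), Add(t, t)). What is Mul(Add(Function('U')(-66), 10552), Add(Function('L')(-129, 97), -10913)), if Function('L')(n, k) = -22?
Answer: -121291020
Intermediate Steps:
Function('U')(t) = Add(-54, Mul(-9, t)) (Function('U')(t) = Mul(-3, Add(Add(18, t), Add(t, t))) = Mul(-3, Add(Add(18, t), Mul(2, t))) = Mul(-3, Add(18, Mul(3, t))) = Add(-54, Mul(-9, t)))
Mul(Add(Function('U')(-66), 10552), Add(Function('L')(-129, 97), -10913)) = Mul(Add(Add(-54, Mul(-9, -66)), 10552), Add(-22, -10913)) = Mul(Add(Add(-54, 594), 10552), -10935) = Mul(Add(540, 10552), -10935) = Mul(11092, -10935) = -121291020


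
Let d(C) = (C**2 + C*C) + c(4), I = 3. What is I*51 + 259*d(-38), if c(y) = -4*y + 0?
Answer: 744001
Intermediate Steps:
c(y) = -4*y
d(C) = -16 + 2*C**2 (d(C) = (C**2 + C*C) - 4*4 = (C**2 + C**2) - 16 = 2*C**2 - 16 = -16 + 2*C**2)
I*51 + 259*d(-38) = 3*51 + 259*(-16 + 2*(-38)**2) = 153 + 259*(-16 + 2*1444) = 153 + 259*(-16 + 2888) = 153 + 259*2872 = 153 + 743848 = 744001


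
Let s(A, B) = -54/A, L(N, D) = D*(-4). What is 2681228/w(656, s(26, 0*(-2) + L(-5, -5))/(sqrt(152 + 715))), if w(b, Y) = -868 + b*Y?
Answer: -7104246728579/2293338121 + 218651462172*sqrt(3)/2293338121 ≈ -2932.6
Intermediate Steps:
L(N, D) = -4*D
w(b, Y) = -868 + Y*b
2681228/w(656, s(26, 0*(-2) + L(-5, -5))/(sqrt(152 + 715))) = 2681228/(-868 + ((-54/26)/(sqrt(152 + 715)))*656) = 2681228/(-868 + ((-54*1/26)/(sqrt(867)))*656) = 2681228/(-868 - 27*sqrt(3)/51/13*656) = 2681228/(-868 - 9*sqrt(3)/221*656) = 2681228/(-868 - 5904*sqrt(3)/221)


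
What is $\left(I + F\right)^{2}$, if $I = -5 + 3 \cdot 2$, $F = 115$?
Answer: $13456$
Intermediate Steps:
$I = 1$ ($I = -5 + 6 = 1$)
$\left(I + F\right)^{2} = \left(1 + 115\right)^{2} = 116^{2} = 13456$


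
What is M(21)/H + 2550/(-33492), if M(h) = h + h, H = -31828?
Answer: -1720168/22207987 ≈ -0.077457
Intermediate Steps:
M(h) = 2*h
M(21)/H + 2550/(-33492) = (2*21)/(-31828) + 2550/(-33492) = 42*(-1/31828) + 2550*(-1/33492) = -21/15914 - 425/5582 = -1720168/22207987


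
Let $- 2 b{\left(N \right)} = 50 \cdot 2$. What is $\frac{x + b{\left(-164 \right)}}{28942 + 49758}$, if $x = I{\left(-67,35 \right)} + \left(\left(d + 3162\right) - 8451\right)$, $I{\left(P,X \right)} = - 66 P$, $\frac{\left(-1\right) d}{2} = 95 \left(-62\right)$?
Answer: $\frac{10863}{78700} \approx 0.13803$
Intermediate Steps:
$d = 11780$ ($d = - 2 \cdot 95 \left(-62\right) = \left(-2\right) \left(-5890\right) = 11780$)
$b{\left(N \right)} = -50$ ($b{\left(N \right)} = - \frac{50 \cdot 2}{2} = \left(- \frac{1}{2}\right) 100 = -50$)
$x = 10913$ ($x = \left(-66\right) \left(-67\right) + \left(\left(11780 + 3162\right) - 8451\right) = 4422 + \left(14942 - 8451\right) = 4422 + 6491 = 10913$)
$\frac{x + b{\left(-164 \right)}}{28942 + 49758} = \frac{10913 - 50}{28942 + 49758} = \frac{10863}{78700}$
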